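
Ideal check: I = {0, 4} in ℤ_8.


Check ideal conditions for I = {0, 4} in ℤ_8:
(1) I is an additive subgroup? Yes
(2) For r ∈ ℤ_8 and a ∈ I: r·a ∈ I? Yes

Yes, I is an ideal of ℤ_8


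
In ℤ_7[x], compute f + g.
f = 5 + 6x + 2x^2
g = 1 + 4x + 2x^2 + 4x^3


Add coefficients mod 7:
x^0: 5 + 1 = 6 (mod 7)
x^1: 6 + 4 = 3 (mod 7)
x^2: 2 + 2 = 4 (mod 7)
x^3: 0 + 4 = 4 (mod 7)
Result: 6 + 3x + 4x^2 + 4x^3

f + g = 6 + 3x + 4x^2 + 4x^3


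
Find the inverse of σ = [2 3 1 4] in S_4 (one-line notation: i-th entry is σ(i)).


To find σ⁻¹, swap domain and range:
σ(1) = 2 → σ⁻¹(2) = 1
σ(2) = 3 → σ⁻¹(3) = 2
σ(3) = 1 → σ⁻¹(1) = 3
σ(4) = 4 → σ⁻¹(4) = 4

σ⁻¹ = [3 1 2 4]


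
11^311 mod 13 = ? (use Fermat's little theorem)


Fermat's little theorem: if p is prime and gcd(a,p)=1, then a^(p-1) ≡ 1 (mod p)
p = 13 is prime, gcd(11,13) = 1
Reduce exponent: 311 mod 12 = 11
So 11^311 ≡ 11^11 (mod 13)
11^11 mod 13 = 6

11^311 ≡ 6 (mod 13)


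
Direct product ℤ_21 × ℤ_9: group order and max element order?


|ℤ_21 × ℤ_9| = 21 × 9 = 189
Max element order = lcm(21,9) = 63
Cyclic? No (gcd=3)

|ℤ_21×ℤ_9| = 189, max element order = 63


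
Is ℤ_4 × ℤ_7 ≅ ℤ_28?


Comparing ℤ_4 × ℤ_7 and ℤ_28:
gcd(4,7) = 1, so ℤ_4 × ℤ_7 ≅ ℤ_28 (CRT)

Yes, ℤ_4 × ℤ_7 ≅ ℤ_28


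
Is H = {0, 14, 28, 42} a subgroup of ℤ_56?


Subgroup test for H = {0, 14, 28, 42} in (ℤ_56, +):
(1) 0 ∈ H? Yes
(2) Closure: for all a,b ∈ H, (a+b) mod 56 ∈ H? Yes
(3) Inverses: for all a ∈ H, -a mod 56 ∈ H? Yes

Yes, H is a subgroup of ℤ_56


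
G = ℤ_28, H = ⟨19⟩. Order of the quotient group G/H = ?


|⟨19⟩| = n / gcd(19, 28) = 28 / 1 = 28
H is normal (ℤ_28 is abelian).
|G/H| = |G| / |H| = 28 / 28 = 1

|G/H| = 1


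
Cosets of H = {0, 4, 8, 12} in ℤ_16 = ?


H = {0, 4, 8, 12}, |H| = 4
Number of cosets = |G|/|H| = 16/4 = 4
0 + H = {0, 4, 8, 12}
1 + H = {1, 5, 9, 13}
2 + H = {2, 6, 10, 14}
3 + H = {3, 7, 11, 15}

Cosets: 0+H={0,4,8,12}; 1+H={1,5,9,13}; 2+H={2,6,10,14}; 3+H={3,7,11,15}


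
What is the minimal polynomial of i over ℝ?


i satisfies x² + 1 = 0, irreducible over ℝ

Minimal polynomial: x² + 1


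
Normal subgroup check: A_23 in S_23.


H = A_23 in S_23
A_23 has index 2 in S_23, and every subgroup of index 2 is normal

Yes, normal subgroup


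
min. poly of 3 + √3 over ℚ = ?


Let α = 3 + √3. Then α - 3 = √3, so (α - 3)² = 3, giving α² - 6α + 6 = 0. Degree 2 and α ∉ ℚ, so this is the minimal polynomial.

Minimal polynomial: x² - 6x + 6


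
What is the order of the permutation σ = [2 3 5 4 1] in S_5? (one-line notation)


Cycle decomposition: (1 2 3 5)
Cycle lengths: 4
Order = lcm(4) = 4

ord(σ) = 4


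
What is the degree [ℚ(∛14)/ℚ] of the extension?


∛14 has minimal polynomial x³ - 14 (irreducible over ℚ since 14 is not a perfect cube)

[ℚ(∛14)/ℚ] = 3


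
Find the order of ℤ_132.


ℤ_n has n elements.

|ℤ_132| = 132


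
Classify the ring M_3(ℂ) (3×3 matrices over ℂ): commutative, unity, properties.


Matrix multiplication is non-commutative for n ≥ 2; the identity matrix I is the unity; singular matrices give zero divisors, so not an integral domain
Commutative: No
Integral domain: No
Has unity: Yes

M_3(ℂ) (3×3 matrices over ℂ): Commutative=No, Unity=Yes


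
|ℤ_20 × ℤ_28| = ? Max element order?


|ℤ_20 × ℤ_28| = 20 × 28 = 560
Max element order = lcm(20,28) = 140
Cyclic? No (gcd=4)

|ℤ_20×ℤ_28| = 560, max element order = 140


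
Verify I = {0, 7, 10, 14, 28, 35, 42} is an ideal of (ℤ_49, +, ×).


Check ideal conditions for I = {0, 7, 10, 14, 28, 35, 42} in ℤ_49:
(1) I is an additive subgroup? No
(2) For r ∈ ℤ_49 and a ∈ I: r·a ∈ I? No  [counterexample: r=2, a=10, r·a mod 49 = 20 ∉ I]

No, I is not an ideal of ℤ_49


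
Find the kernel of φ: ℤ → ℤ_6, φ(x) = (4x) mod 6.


Kernel = preimage of identity
ker(φ) = {x ∈ ℤ : 4x ≡ 0 (mod 6)}. gcd(4,6) = 2, so 4x ≡ 0 (mod 6) ⟺ x ≡ 0 (mod 6/2 = 3). Hence ker(φ) = 3ℤ

ker(φ) = 3ℤ


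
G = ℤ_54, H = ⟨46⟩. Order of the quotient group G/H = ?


|⟨46⟩| = n / gcd(46, 54) = 54 / 2 = 27
H is normal (ℤ_54 is abelian).
|G/H| = |G| / |H| = 54 / 27 = 2

|G/H| = 2


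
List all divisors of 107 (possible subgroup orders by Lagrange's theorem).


Lagrange's theorem: |H| divides |G|
|G| = 107
Divisors of 107: 1, 107

Possible subgroup orders: {1, 107}


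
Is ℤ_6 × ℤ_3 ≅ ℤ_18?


Comparing ℤ_6 × ℤ_3 and ℤ_18:
gcd(6,3) = 3 ≠ 1. Max element order in ℤ_6×ℤ_3 is lcm(6,3) = 6 < 18, so it has no element of order 18

No, ℤ_6 × ℤ_3 ≇ ℤ_18


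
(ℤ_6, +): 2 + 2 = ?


Operation: addition mod 6
2 + 2 = (a + b) mod 6 with a = 2, b = 2

2 + 2 = 4


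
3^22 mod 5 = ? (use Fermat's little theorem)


Fermat's little theorem: if p is prime and gcd(a,p)=1, then a^(p-1) ≡ 1 (mod p)
p = 5 is prime, gcd(3,5) = 1
Reduce exponent: 22 mod 4 = 2
So 3^22 ≡ 3^2 (mod 5)
3^2 mod 5 = 4

3^22 ≡ 4 (mod 5)


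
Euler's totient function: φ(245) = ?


Factor n: 245 = 5 × 7^2
φ(n) = n · ∏(1 - 1/p) over distinct primes p | n
φ(245) = 245 · (1 - 1/5) · (1 - 1/7) = 168

φ(245) = 168


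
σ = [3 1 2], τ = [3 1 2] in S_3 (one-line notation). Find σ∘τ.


σ∘τ: apply τ first, then σ
1 →τ 3 →σ 2
2 →τ 1 →σ 3
3 →τ 2 →σ 1

σ∘τ = [2 3 1]


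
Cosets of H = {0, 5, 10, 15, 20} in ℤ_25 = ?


H = {0, 5, 10, 15, 20}, |H| = 5
Number of cosets = |G|/|H| = 25/5 = 5
0 + H = {0, 5, 10, 15, 20}
1 + H = {1, 6, 11, 16, 21}
2 + H = {2, 7, 12, 17, 22}
3 + H = {3, 8, 13, 18, 23}
4 + H = {4, 9, 14, 19, 24}

Cosets: 0+H={0,5,10,15,20}; 1+H={1,6,11,16,21}; 2+H={2,7,12,17,22}; 3+H={3,8,13,18,23}; 4+H={4,9,14,19,24}


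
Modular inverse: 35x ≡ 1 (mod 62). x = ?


Use the extended Euclidean algorithm to write 1 = 35·s + 62·t; then s mod 62 is the inverse.
Euclidean algorithm:
  35 = 0·62 + 35
  62 = 1·35 + 27
  35 = 1·27 + 8
  27 = 3·8 + 3
  8 = 2·3 + 2
  3 = 1·2 + 1
  2 = 2·1 + 0
gcd(35,62) = 1
Back-substitution gives: 35·(-23) + 62·(13) = 1
So 35⁻¹ ≡ -23 ≡ 39 (mod 62)
Check: 35 × 39 = 1365 ≡ 1 (mod 62) ✓

35⁻¹ ≡ 39 (mod 62)


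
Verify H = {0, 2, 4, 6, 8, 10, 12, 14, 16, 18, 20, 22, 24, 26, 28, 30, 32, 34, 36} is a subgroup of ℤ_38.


Subgroup test for H = {0, 2, 4, 6, 8, 10, 12, 14, 16, 18, 20, 22, 24, 26, 28, 30, 32, 34, 36} in (ℤ_38, +):
(1) 0 ∈ H? Yes
(2) Closure: for all a,b ∈ H, (a+b) mod 38 ∈ H? Yes
(3) Inverses: for all a ∈ H, -a mod 38 ∈ H? Yes

Yes, H is a subgroup of ℤ_38


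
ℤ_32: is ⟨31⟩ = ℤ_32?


g generates ℤ_n iff gcd(g, n) = 1
gcd(31, 32) = 1
Since gcd = 1, 31 is a generator.

Yes, 31 generates ℤ_32


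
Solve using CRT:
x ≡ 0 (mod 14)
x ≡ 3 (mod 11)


m₁ = 14, m₂ = 11, gcd = 1, so CRT applies. M = m₁·m₂ = 154
Let M₁ = M/m₁ = 11, M₂ = M/m₂ = 14
Find y₁ ≡ M₁⁻¹ (mod m₁): 11⁻¹ ≡ 9 (mod 14)
Find y₂ ≡ M₂⁻¹ (mod m₂): 14⁻¹ ≡ 4 (mod 11)
x = a₁·M₁·y₁ + a₂·M₂·y₂ = 0·11·9 + 3·14·4 = 168
Reduce mod 154: x ≡ 14
Check: 14 mod 14 = 0 ✓, 14 mod 11 = 3 ✓

x ≡ 14 (mod 154)


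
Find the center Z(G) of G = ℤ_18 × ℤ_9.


Z(G) = {g ∈ G | gx = xg for all x ∈ G}
Direct product of abelian groups is abelian, so Z(G) = G

Z(ℤ_18 × ℤ_9) = ℤ_18 × ℤ_9


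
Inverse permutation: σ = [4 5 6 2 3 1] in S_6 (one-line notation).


To find σ⁻¹, swap domain and range:
σ(1) = 4 → σ⁻¹(4) = 1
σ(2) = 5 → σ⁻¹(5) = 2
σ(3) = 6 → σ⁻¹(6) = 3
σ(4) = 2 → σ⁻¹(2) = 4
σ(5) = 3 → σ⁻¹(3) = 5
σ(6) = 1 → σ⁻¹(1) = 6

σ⁻¹ = [6 4 5 1 2 3]


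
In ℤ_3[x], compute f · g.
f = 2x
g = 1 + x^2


Expand and collect like terms; reduce coefficients mod 3:
x^0: 0·1 = 0 ≡ 0 (mod 3)
x^1: 0·0 + 2·1 = 2 ≡ 2 (mod 3)
x^2: 0·1 + 2·0 = 0 ≡ 0 (mod 3)
x^3: 2·1 = 2 ≡ 2 (mod 3)
Result: 2x + 2x^3

f · g = 2x + 2x^3


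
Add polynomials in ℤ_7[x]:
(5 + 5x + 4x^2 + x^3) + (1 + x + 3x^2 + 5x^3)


Add coefficients mod 7:
x^0: 5 + 1 = 6 (mod 7)
x^1: 5 + 1 = 6 (mod 7)
x^2: 4 + 3 = 0 (mod 7)
x^3: 1 + 5 = 6 (mod 7)
Result: 6 + 6x + 6x^3

f + g = 6 + 6x + 6x^3


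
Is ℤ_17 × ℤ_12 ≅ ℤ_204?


Comparing ℤ_17 × ℤ_12 and ℤ_204:
gcd(17,12) = 1, so ℤ_17 × ℤ_12 ≅ ℤ_204 (CRT)

Yes, ℤ_17 × ℤ_12 ≅ ℤ_204


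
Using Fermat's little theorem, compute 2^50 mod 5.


Fermat's little theorem: if p is prime and gcd(a,p)=1, then a^(p-1) ≡ 1 (mod p)
p = 5 is prime, gcd(2,5) = 1
Reduce exponent: 50 mod 4 = 2
So 2^50 ≡ 2^2 (mod 5)
2^2 mod 5 = 4

2^50 ≡ 4 (mod 5)


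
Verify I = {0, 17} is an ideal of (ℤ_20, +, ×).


Check ideal conditions for I = {0, 17} in ℤ_20:
(1) I is an additive subgroup? No
(2) For r ∈ ℤ_20 and a ∈ I: r·a ∈ I? No  [counterexample: r=2, a=17, r·a mod 20 = 14 ∉ I]

No, I is not an ideal of ℤ_20


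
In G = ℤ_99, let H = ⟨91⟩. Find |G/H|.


|⟨91⟩| = n / gcd(91, 99) = 99 / 1 = 99
H is normal (ℤ_99 is abelian).
|G/H| = |G| / |H| = 99 / 99 = 1

|G/H| = 1


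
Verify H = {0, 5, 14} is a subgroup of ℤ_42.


Subgroup test for H = {0, 5, 14} in (ℤ_42, +):
(1) 0 ∈ H? Yes
(2) Closure: for all a,b ∈ H, (a+b) mod 42 ∈ H? No  [counterexample: 5 + 5 = 10 ∉ H]
(3) Inverses: for all a ∈ H, -a mod 42 ∈ H? No

No, H is not a subgroup of ℤ_42


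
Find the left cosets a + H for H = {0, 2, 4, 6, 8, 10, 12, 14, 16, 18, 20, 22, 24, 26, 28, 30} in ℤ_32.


H = {0, 2, 4, 6, 8, 10, 12, 14, 16, 18, 20, 22, 24, 26, 28, 30}, |H| = 16
Number of cosets = |G|/|H| = 32/16 = 2
0 + H = {0, 2, 4, 6, 8, 10, 12, 14, 16, 18, 20, 22, 24, 26, 28, 30}
1 + H = {1, 3, 5, 7, 9, 11, 13, 15, 17, 19, 21, 23, 25, 27, 29, 31}

Cosets: 0+H={0,2,4,6,8,10,12,14,16,18,20,22,24,26,28,30}; 1+H={1,3,5,7,9,11,13,15,17,19,21,23,25,27,29,31}


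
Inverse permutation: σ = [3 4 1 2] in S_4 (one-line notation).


To find σ⁻¹, swap domain and range:
σ(1) = 3 → σ⁻¹(3) = 1
σ(2) = 4 → σ⁻¹(4) = 2
σ(3) = 1 → σ⁻¹(1) = 3
σ(4) = 2 → σ⁻¹(2) = 4

σ⁻¹ = [3 4 1 2]


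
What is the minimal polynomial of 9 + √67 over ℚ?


Let α = 9 + √67. Then α - 9 = √67, so (α - 9)² = 67, giving α² - 18α + 14 = 0. Degree 2 and α ∉ ℚ, so this is the minimal polynomial.

Minimal polynomial: x² - 18x + 14


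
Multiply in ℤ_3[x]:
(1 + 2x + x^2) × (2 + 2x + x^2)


Expand and collect like terms; reduce coefficients mod 3:
x^0: 1·2 = 2 ≡ 2 (mod 3)
x^1: 1·2 + 2·2 = 6 ≡ 0 (mod 3)
x^2: 1·1 + 2·2 + 1·2 = 7 ≡ 1 (mod 3)
x^3: 2·1 + 1·2 = 4 ≡ 1 (mod 3)
x^4: 1·1 = 1 ≡ 1 (mod 3)
Result: 2 + x^2 + x^3 + x^4

f · g = 2 + x^2 + x^3 + x^4


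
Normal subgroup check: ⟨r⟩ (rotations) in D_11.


H = ⟨r⟩ (rotations) in D_11
The rotation subgroup ⟨r⟩ has index 2 in D_11, so it is normal

Yes, normal subgroup


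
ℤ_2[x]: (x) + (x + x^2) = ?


Add coefficients mod 2:
x^0: 0 + 0 = 0 (mod 2)
x^1: 1 + 1 = 0 (mod 2)
x^2: 0 + 1 = 1 (mod 2)
Result: x^2

f + g = x^2


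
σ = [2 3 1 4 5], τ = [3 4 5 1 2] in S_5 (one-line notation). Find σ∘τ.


σ∘τ: apply τ first, then σ
1 →τ 3 →σ 1
2 →τ 4 →σ 4
3 →τ 5 →σ 5
4 →τ 1 →σ 2
5 →τ 2 →σ 3

σ∘τ = [1 4 5 2 3]


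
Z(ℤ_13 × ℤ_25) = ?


Z(G) = {g ∈ G | gx = xg for all x ∈ G}
Direct product of abelian groups is abelian, so Z(G) = G

Z(ℤ_13 × ℤ_25) = ℤ_13 × ℤ_25


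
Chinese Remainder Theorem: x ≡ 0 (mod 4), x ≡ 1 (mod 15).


m₁ = 4, m₂ = 15, gcd = 1, so CRT applies. M = m₁·m₂ = 60
Let M₁ = M/m₁ = 15, M₂ = M/m₂ = 4
Find y₁ ≡ M₁⁻¹ (mod m₁): 15⁻¹ ≡ 3 (mod 4)
Find y₂ ≡ M₂⁻¹ (mod m₂): 4⁻¹ ≡ 4 (mod 15)
x = a₁·M₁·y₁ + a₂·M₂·y₂ = 0·15·3 + 1·4·4 = 16
Reduce mod 60: x ≡ 16
Check: 16 mod 4 = 0 ✓, 16 mod 15 = 1 ✓

x ≡ 16 (mod 60)


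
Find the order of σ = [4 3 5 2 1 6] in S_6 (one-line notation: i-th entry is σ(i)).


Cycle decomposition: (1 4 2 3 5)
Cycle lengths: 5
Order = lcm(5) = 5

ord(σ) = 5


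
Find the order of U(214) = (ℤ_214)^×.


U(n) is the group of units mod n; |U(n)| = φ(n)
|U(214)| = φ(214) = 106

|U(214) = (ℤ_214)^×| = 106


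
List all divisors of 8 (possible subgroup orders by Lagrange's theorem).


Lagrange's theorem: |H| divides |G|
|G| = 8
Divisors of 8: 1, 2, 4, 8

Possible subgroup orders: {1, 2, 4, 8}


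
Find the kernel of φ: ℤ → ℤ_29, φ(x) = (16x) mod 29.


Kernel = preimage of identity
ker(φ) = {x ∈ ℤ : 16x ≡ 0 (mod 29)}. gcd(16,29) = 1, so 16x ≡ 0 (mod 29) ⟺ x ≡ 0 (mod 29/1 = 29). Hence ker(φ) = 29ℤ

ker(φ) = 29ℤ


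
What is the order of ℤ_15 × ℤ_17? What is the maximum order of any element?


|ℤ_15 × ℤ_17| = 15 × 17 = 255
Max element order = lcm(15,17) = 255
Cyclic? Yes (gcd=1)

|ℤ_15×ℤ_17| = 255, max element order = 255


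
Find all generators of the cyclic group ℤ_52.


g generates ℤ_n iff gcd(g,n) = 1
Prime factors of 52: 2, 13
Generators are g ∈ {1,...,51} not divisible by any of these primes.
Generators: {1, 3, 5, 7, 9, 11, 15, 17, 19, 21, 23, 25, 27, 29, 31, 33, 35, 37, 41, 43, 45, 47, 49, 51}
Number of generators = φ(52) = 24

Generators of ℤ_52 = {1, 3, 5, 7, 9, 11, 15, 17, 19, 21, 23, 25, 27, 29, 31, 33, 35, 37, 41, 43, 45, 47, 49, 51}


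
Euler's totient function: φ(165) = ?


Factor n: 165 = 3 × 5 × 11
φ(n) = n · ∏(1 - 1/p) over distinct primes p | n
φ(165) = 165 · (1 - 1/3) · (1 - 1/5) · (1 - 1/11) = 80

φ(165) = 80


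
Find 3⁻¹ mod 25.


Use the extended Euclidean algorithm to write 1 = 3·s + 25·t; then s mod 25 is the inverse.
Euclidean algorithm:
  3 = 0·25 + 3
  25 = 8·3 + 1
  3 = 3·1 + 0
gcd(3,25) = 1
Back-substitution gives: 3·(-8) + 25·(1) = 1
So 3⁻¹ ≡ -8 ≡ 17 (mod 25)
Check: 3 × 17 = 51 ≡ 1 (mod 25) ✓

3⁻¹ ≡ 17 (mod 25)


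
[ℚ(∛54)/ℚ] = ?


∛54 has minimal polynomial x³ - 54 (irreducible over ℚ since 54 is not a perfect cube)

[ℚ(∛54)/ℚ] = 3


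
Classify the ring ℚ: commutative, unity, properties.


ℚ is a field: commutative, has unity, every nonzero element is a unit (hence an integral domain)
Commutative: Yes
Integral domain: Yes
Has unity: Yes

ℚ: Commutative=Yes, Unity=Yes


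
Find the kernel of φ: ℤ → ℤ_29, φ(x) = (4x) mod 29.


Kernel = preimage of identity
ker(φ) = {x ∈ ℤ : 4x ≡ 0 (mod 29)}. gcd(4,29) = 1, so 4x ≡ 0 (mod 29) ⟺ x ≡ 0 (mod 29/1 = 29). Hence ker(φ) = 29ℤ

ker(φ) = 29ℤ


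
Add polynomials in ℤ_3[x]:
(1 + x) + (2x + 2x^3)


Add coefficients mod 3:
x^0: 1 + 0 = 1 (mod 3)
x^1: 1 + 2 = 0 (mod 3)
x^2: 0 + 0 = 0 (mod 3)
x^3: 0 + 2 = 2 (mod 3)
Result: 1 + 2x^3

f + g = 1 + 2x^3


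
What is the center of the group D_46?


Z(G) = {g ∈ G | gx = xg for all x ∈ G}
For even n, Z(D_n) = {e, r^(n/2)}: the 180° rotation r^23 commutes with every reflection and rotation

Z(D_46) = {e, r^23}


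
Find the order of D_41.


|D_n| = 2n (n rotations and n reflections)
|D_41| = 2×41 = 82

|D_41| = 82


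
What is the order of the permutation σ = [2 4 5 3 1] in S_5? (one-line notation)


Cycle decomposition: (1 2 4 3 5)
Cycle lengths: 5
Order = lcm(5) = 5

ord(σ) = 5


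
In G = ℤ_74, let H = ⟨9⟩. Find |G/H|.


|⟨9⟩| = n / gcd(9, 74) = 74 / 1 = 74
H is normal (ℤ_74 is abelian).
|G/H| = |G| / |H| = 74 / 74 = 1

|G/H| = 1


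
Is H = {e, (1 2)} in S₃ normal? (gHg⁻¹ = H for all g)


H = {e, (1 2)} in S₃
(1 3)(1 2)(1 3)⁻¹ = (2 3) ∉ {e, (1 2)}, so it is not normal

No, not a normal subgroup


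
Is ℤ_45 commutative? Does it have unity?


ℤ_45 is a commutative ring with unity 1; 45 = 3×15 is composite, so 3·15 ≡ 0 gives zero divisors (not an integral domain)
Commutative: Yes
Integral domain: No
Has unity: Yes

ℤ_45: Commutative=Yes, Unity=Yes


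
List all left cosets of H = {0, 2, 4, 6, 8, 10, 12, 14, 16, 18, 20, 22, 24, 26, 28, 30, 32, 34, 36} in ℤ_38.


H = {0, 2, 4, 6, 8, 10, 12, 14, 16, 18, 20, 22, 24, 26, 28, 30, 32, 34, 36}, |H| = 19
Number of cosets = |G|/|H| = 38/19 = 2
0 + H = {0, 2, 4, 6, 8, 10, 12, 14, 16, 18, 20, 22, 24, 26, 28, 30, 32, 34, 36}
1 + H = {1, 3, 5, 7, 9, 11, 13, 15, 17, 19, 21, 23, 25, 27, 29, 31, 33, 35, 37}

Cosets: 0+H={0,2,4,6,8,10,12,14,16,18,20,22,24,26,28,30,32,34,36}; 1+H={1,3,5,7,9,11,13,15,17,19,21,23,25,27,29,31,33,35,37}


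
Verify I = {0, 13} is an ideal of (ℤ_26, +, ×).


Check ideal conditions for I = {0, 13} in ℤ_26:
(1) I is an additive subgroup? Yes
(2) For r ∈ ℤ_26 and a ∈ I: r·a ∈ I? Yes

Yes, I is an ideal of ℤ_26


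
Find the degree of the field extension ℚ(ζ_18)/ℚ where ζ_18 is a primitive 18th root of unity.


[ℚ(ζ_n):ℚ] = deg Φ_n(x) = φ(n). Here φ(18) = 6

[ℚ(ζ_18)/ℚ where ζ_18 is a primitive 18th root of unity] = 6


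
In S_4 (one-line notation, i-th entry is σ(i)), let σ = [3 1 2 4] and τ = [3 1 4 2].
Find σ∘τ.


σ∘τ: apply τ first, then σ
1 →τ 3 →σ 2
2 →τ 1 →σ 3
3 →τ 4 →σ 4
4 →τ 2 →σ 1

σ∘τ = [2 3 4 1]


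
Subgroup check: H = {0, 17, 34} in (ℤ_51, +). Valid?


Subgroup test for H = {0, 17, 34} in (ℤ_51, +):
(1) 0 ∈ H? Yes
(2) Closure: for all a,b ∈ H, (a+b) mod 51 ∈ H? Yes
(3) Inverses: for all a ∈ H, -a mod 51 ∈ H? Yes

Yes, H is a subgroup of ℤ_51


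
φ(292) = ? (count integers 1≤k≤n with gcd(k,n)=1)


Factor n: 292 = 2^2 × 73
φ(n) = n · ∏(1 - 1/p) over distinct primes p | n
φ(292) = 292 · (1 - 1/2) · (1 - 1/73) = 144

φ(292) = 144


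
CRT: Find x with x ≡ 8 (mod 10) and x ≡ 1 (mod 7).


m₁ = 10, m₂ = 7, gcd = 1, so CRT applies. M = m₁·m₂ = 70
Let M₁ = M/m₁ = 7, M₂ = M/m₂ = 10
Find y₁ ≡ M₁⁻¹ (mod m₁): 7⁻¹ ≡ 3 (mod 10)
Find y₂ ≡ M₂⁻¹ (mod m₂): 10⁻¹ ≡ 5 (mod 7)
x = a₁·M₁·y₁ + a₂·M₂·y₂ = 8·7·3 + 1·10·5 = 218
Reduce mod 70: x ≡ 8
Check: 8 mod 10 = 8 ✓, 8 mod 7 = 1 ✓

x ≡ 8 (mod 70)


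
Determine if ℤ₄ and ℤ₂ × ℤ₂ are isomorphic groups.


Comparing ℤ₄ and ℤ₂ × ℤ₂:
ℤ₄ has an element of order 4; ℤ₂×ℤ₂ has exponent 2

No, ℤ₄ ≇ ℤ₂ × ℤ₂


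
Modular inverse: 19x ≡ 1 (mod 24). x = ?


Use the extended Euclidean algorithm to write 1 = 19·s + 24·t; then s mod 24 is the inverse.
Euclidean algorithm:
  19 = 0·24 + 19
  24 = 1·19 + 5
  19 = 3·5 + 4
  5 = 1·4 + 1
  4 = 4·1 + 0
gcd(19,24) = 1
Back-substitution gives: 19·(-5) + 24·(4) = 1
So 19⁻¹ ≡ -5 ≡ 19 (mod 24)
Check: 19 × 19 = 361 ≡ 1 (mod 24) ✓

19⁻¹ ≡ 19 (mod 24)


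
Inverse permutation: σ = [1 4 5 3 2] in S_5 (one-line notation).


To find σ⁻¹, swap domain and range:
σ(1) = 1 → σ⁻¹(1) = 1
σ(2) = 4 → σ⁻¹(4) = 2
σ(3) = 5 → σ⁻¹(5) = 3
σ(4) = 3 → σ⁻¹(3) = 4
σ(5) = 2 → σ⁻¹(2) = 5

σ⁻¹ = [1 5 4 2 3]


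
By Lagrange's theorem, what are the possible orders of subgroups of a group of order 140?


Lagrange's theorem: |H| divides |G|
|G| = 140
Divisors of 140: 1, 2, 4, 5, 7, 10, 14, 20, 28, 35, 70, 140

Possible subgroup orders: {1, 2, 4, 5, 7, 10, 14, 20, 28, 35, 70, 140}


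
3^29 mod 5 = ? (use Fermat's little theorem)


Fermat's little theorem: if p is prime and gcd(a,p)=1, then a^(p-1) ≡ 1 (mod p)
p = 5 is prime, gcd(3,5) = 1
Reduce exponent: 29 mod 4 = 1
So 3^29 ≡ 3^1 (mod 5)
3^1 mod 5 = 3

3^29 ≡ 3 (mod 5)


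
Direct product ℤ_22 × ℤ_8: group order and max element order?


|ℤ_22 × ℤ_8| = 22 × 8 = 176
Max element order = lcm(22,8) = 88
Cyclic? No (gcd=2)

|ℤ_22×ℤ_8| = 176, max element order = 88


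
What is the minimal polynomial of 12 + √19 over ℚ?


Let α = 12 + √19. Then α - 12 = √19, so (α - 12)² = 19, giving α² - 24α + 125 = 0. Degree 2 and α ∉ ℚ, so this is the minimal polynomial.

Minimal polynomial: x² - 24x + 125


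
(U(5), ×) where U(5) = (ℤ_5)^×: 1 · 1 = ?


Operation: multiplication mod 5
1 · 1 = (a × b) mod 5 with a = 1, b = 1

1 · 1 = 1


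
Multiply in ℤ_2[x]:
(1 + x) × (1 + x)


Expand and collect like terms; reduce coefficients mod 2:
x^0: 1·1 = 1 ≡ 1 (mod 2)
x^1: 1·1 + 1·1 = 2 ≡ 0 (mod 2)
x^2: 1·1 = 1 ≡ 1 (mod 2)
Result: 1 + x^2

f · g = 1 + x^2


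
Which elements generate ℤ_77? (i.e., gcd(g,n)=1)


g generates ℤ_n iff gcd(g,n) = 1
Prime factors of 77: 7, 11
Generators are g ∈ {1,...,76} not divisible by any of these primes.
Generators: {1, 2, 3, 4, 5, 6, 8, 9, 10, 12, 13, 15, 16, 17, 18, 19, 20, 23, 24, 25, 26, 27, 29, 30, 31, 32, 34, 36, 37, 38, 39, 40, 41, 43, 45, 46, 47, 48, 50, 51, 52, 53, 54, 57, 58, 59, 60, 61, 62, 64, 65, 67, 68, 69, 71, 72, 73, 74, 75, 76}
Number of generators = φ(77) = 60

Generators of ℤ_77 = {1, 2, 3, 4, 5, 6, 8, 9, 10, 12, 13, 15, 16, 17, 18, 19, 20, 23, 24, 25, 26, 27, 29, 30, 31, 32, 34, 36, 37, 38, 39, 40, 41, 43, 45, 46, 47, 48, 50, 51, 52, 53, 54, 57, 58, 59, 60, 61, 62, 64, 65, 67, 68, 69, 71, 72, 73, 74, 75, 76}


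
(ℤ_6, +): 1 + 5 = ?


Operation: addition mod 6
1 + 5 = (a + b) mod 6 with a = 1, b = 5

1 + 5 = 0


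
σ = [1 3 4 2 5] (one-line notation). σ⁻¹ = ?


To find σ⁻¹, swap domain and range:
σ(1) = 1 → σ⁻¹(1) = 1
σ(2) = 3 → σ⁻¹(3) = 2
σ(3) = 4 → σ⁻¹(4) = 3
σ(4) = 2 → σ⁻¹(2) = 4
σ(5) = 5 → σ⁻¹(5) = 5

σ⁻¹ = [1 4 2 3 5]


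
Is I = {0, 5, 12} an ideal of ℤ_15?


Check ideal conditions for I = {0, 5, 12} in ℤ_15:
(1) I is an additive subgroup? No
(2) For r ∈ ℤ_15 and a ∈ I: r·a ∈ I? No  [counterexample: r=2, a=5, r·a mod 15 = 10 ∉ I]

No, I is not an ideal of ℤ_15


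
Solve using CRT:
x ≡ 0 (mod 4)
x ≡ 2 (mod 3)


m₁ = 4, m₂ = 3, gcd = 1, so CRT applies. M = m₁·m₂ = 12
Let M₁ = M/m₁ = 3, M₂ = M/m₂ = 4
Find y₁ ≡ M₁⁻¹ (mod m₁): 3⁻¹ ≡ 3 (mod 4)
Find y₂ ≡ M₂⁻¹ (mod m₂): 4⁻¹ ≡ 1 (mod 3)
x = a₁·M₁·y₁ + a₂·M₂·y₂ = 0·3·3 + 2·4·1 = 8
Reduce mod 12: x ≡ 8
Check: 8 mod 4 = 0 ✓, 8 mod 3 = 2 ✓

x ≡ 8 (mod 12)


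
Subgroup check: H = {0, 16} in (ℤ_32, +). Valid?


Subgroup test for H = {0, 16} in (ℤ_32, +):
(1) 0 ∈ H? Yes
(2) Closure: for all a,b ∈ H, (a+b) mod 32 ∈ H? Yes
(3) Inverses: for all a ∈ H, -a mod 32 ∈ H? Yes

Yes, H is a subgroup of ℤ_32


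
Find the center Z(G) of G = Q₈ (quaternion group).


Z(G) = {g ∈ G | gx = xg for all x ∈ G}
In Q₈ = {±1, ±i, ±j, ±k}, only ±1 commute with every element

Z(Q₈ (quaternion group)) = {1, -1}


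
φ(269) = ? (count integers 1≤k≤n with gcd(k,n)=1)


Factor n: 269 = 269
φ(n) = n · ∏(1 - 1/p) over distinct primes p | n
φ(269) = 269 · (1 - 1/269) = 268

φ(269) = 268


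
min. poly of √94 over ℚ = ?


√94 satisfies x² - 94 = 0, irreducible over ℚ since 94 is squarefree

Minimal polynomial: x² - 94


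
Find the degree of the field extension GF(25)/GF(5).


GF(25) = GF(5^2), so the extension degree is 2

[GF(25)/GF(5)] = 2


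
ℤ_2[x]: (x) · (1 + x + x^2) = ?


Expand and collect like terms; reduce coefficients mod 2:
x^0: 0·1 = 0 ≡ 0 (mod 2)
x^1: 0·1 + 1·1 = 1 ≡ 1 (mod 2)
x^2: 0·1 + 1·1 = 1 ≡ 1 (mod 2)
x^3: 1·1 = 1 ≡ 1 (mod 2)
Result: x + x^2 + x^3

f · g = x + x^2 + x^3


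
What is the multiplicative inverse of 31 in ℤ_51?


Use the extended Euclidean algorithm to write 1 = 31·s + 51·t; then s mod 51 is the inverse.
Euclidean algorithm:
  31 = 0·51 + 31
  51 = 1·31 + 20
  31 = 1·20 + 11
  20 = 1·11 + 9
  11 = 1·9 + 2
  9 = 4·2 + 1
  2 = 2·1 + 0
gcd(31,51) = 1
Back-substitution gives: 31·(-23) + 51·(14) = 1
So 31⁻¹ ≡ -23 ≡ 28 (mod 51)
Check: 31 × 28 = 868 ≡ 1 (mod 51) ✓

31⁻¹ ≡ 28 (mod 51)


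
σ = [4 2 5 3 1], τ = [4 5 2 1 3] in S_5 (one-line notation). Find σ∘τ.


σ∘τ: apply τ first, then σ
1 →τ 4 →σ 3
2 →τ 5 →σ 1
3 →τ 2 →σ 2
4 →τ 1 →σ 4
5 →τ 3 →σ 5

σ∘τ = [3 1 2 4 5]


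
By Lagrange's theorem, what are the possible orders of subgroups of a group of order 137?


Lagrange's theorem: |H| divides |G|
|G| = 137
Divisors of 137: 1, 137

Possible subgroup orders: {1, 137}


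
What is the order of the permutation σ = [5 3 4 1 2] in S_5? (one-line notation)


Cycle decomposition: (1 5 2 3 4)
Cycle lengths: 5
Order = lcm(5) = 5

ord(σ) = 5


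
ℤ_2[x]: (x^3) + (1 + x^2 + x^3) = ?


Add coefficients mod 2:
x^0: 0 + 1 = 1 (mod 2)
x^1: 0 + 0 = 0 (mod 2)
x^2: 0 + 1 = 1 (mod 2)
x^3: 1 + 1 = 0 (mod 2)
Result: 1 + x^2

f + g = 1 + x^2


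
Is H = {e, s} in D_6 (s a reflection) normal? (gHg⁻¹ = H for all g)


H = {e, s} in D_6 (s a reflection)
r·s·r⁻¹ = sr⁻² ≠ s for n ≥ 3, so {e, s} is not closed under conjugation

No, not a normal subgroup


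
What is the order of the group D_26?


|D_n| = 2n (n rotations and n reflections)
|D_26| = 2×26 = 52

|D_26| = 52


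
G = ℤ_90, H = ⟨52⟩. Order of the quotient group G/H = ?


|⟨52⟩| = n / gcd(52, 90) = 90 / 2 = 45
H is normal (ℤ_90 is abelian).
|G/H| = |G| / |H| = 90 / 45 = 2

|G/H| = 2


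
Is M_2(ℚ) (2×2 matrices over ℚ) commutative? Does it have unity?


Matrix multiplication is non-commutative for n ≥ 2; the identity matrix I is the unity; singular matrices give zero divisors, so not an integral domain
Commutative: No
Integral domain: No
Has unity: Yes

M_2(ℚ) (2×2 matrices over ℚ): Commutative=No, Unity=Yes


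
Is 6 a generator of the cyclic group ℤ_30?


g generates ℤ_n iff gcd(g, n) = 1
gcd(6, 30) = 6
Since gcd = 6 ≠ 1, ⟨6⟩ has order 5 < 30, so 6 is not a generator.

No, 6 does not generate ℤ_30


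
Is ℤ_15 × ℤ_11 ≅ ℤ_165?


Comparing ℤ_15 × ℤ_11 and ℤ_165:
gcd(15,11) = 1, so ℤ_15 × ℤ_11 ≅ ℤ_165 (CRT)

Yes, ℤ_15 × ℤ_11 ≅ ℤ_165


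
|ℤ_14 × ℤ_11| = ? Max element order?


|ℤ_14 × ℤ_11| = 14 × 11 = 154
Max element order = lcm(14,11) = 154
Cyclic? Yes (gcd=1)

|ℤ_14×ℤ_11| = 154, max element order = 154


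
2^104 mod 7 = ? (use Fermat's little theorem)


Fermat's little theorem: if p is prime and gcd(a,p)=1, then a^(p-1) ≡ 1 (mod p)
p = 7 is prime, gcd(2,7) = 1
Reduce exponent: 104 mod 6 = 2
So 2^104 ≡ 2^2 (mod 7)
2^2 mod 7 = 4

2^104 ≡ 4 (mod 7)


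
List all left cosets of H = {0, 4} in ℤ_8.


H = {0, 4}, |H| = 2
Number of cosets = |G|/|H| = 8/2 = 4
0 + H = {0, 4}
1 + H = {1, 5}
2 + H = {2, 6}
3 + H = {3, 7}

Cosets: 0+H={0,4}; 1+H={1,5}; 2+H={2,6}; 3+H={3,7}


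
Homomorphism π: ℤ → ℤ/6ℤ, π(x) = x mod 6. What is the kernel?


Kernel = preimage of identity
ker(π) = multiples of 6 = 6ℤ

ker(π) = 6ℤ


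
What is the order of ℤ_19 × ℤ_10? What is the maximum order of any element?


|ℤ_19 × ℤ_10| = 19 × 10 = 190
Max element order = lcm(19,10) = 190
Cyclic? Yes (gcd=1)

|ℤ_19×ℤ_10| = 190, max element order = 190


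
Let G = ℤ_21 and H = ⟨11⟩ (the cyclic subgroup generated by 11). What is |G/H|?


|⟨11⟩| = n / gcd(11, 21) = 21 / 1 = 21
H is normal (ℤ_21 is abelian).
|G/H| = |G| / |H| = 21 / 21 = 1

|G/H| = 1


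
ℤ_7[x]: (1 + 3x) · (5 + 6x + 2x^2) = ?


Expand and collect like terms; reduce coefficients mod 7:
x^0: 1·5 = 5 ≡ 5 (mod 7)
x^1: 1·6 + 3·5 = 21 ≡ 0 (mod 7)
x^2: 1·2 + 3·6 = 20 ≡ 6 (mod 7)
x^3: 3·2 = 6 ≡ 6 (mod 7)
Result: 5 + 6x^2 + 6x^3

f · g = 5 + 6x^2 + 6x^3


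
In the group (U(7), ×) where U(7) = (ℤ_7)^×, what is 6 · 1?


Operation: multiplication mod 7
6 · 1 = (a × b) mod 7 with a = 6, b = 1

6 · 1 = 6


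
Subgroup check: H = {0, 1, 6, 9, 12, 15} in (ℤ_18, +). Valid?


Subgroup test for H = {0, 1, 6, 9, 12, 15} in (ℤ_18, +):
(1) 0 ∈ H? Yes
(2) Closure: for all a,b ∈ H, (a+b) mod 18 ∈ H? No  [counterexample: 1 + 1 = 2 ∉ H]
(3) Inverses: for all a ∈ H, -a mod 18 ∈ H? No

No, H is not a subgroup of ℤ_18


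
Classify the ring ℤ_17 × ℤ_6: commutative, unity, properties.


Direct product ring; commutative with unity (1,1); but (1,0)·(0,1) = (0,0) gives zero divisors, so not an integral domain
Commutative: Yes
Integral domain: No
Has unity: Yes

ℤ_17 × ℤ_6: Commutative=Yes, Unity=Yes


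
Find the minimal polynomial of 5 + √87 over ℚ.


Let α = 5 + √87. Then α - 5 = √87, so (α - 5)² = 87, giving α² - 10α - 62 = 0. Degree 2 and α ∉ ℚ, so this is the minimal polynomial.

Minimal polynomial: x² - 10x - 62


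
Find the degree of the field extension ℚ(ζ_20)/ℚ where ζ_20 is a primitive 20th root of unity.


[ℚ(ζ_n):ℚ] = deg Φ_n(x) = φ(n). Here φ(20) = 8

[ℚ(ζ_20)/ℚ where ζ_20 is a primitive 20th root of unity] = 8


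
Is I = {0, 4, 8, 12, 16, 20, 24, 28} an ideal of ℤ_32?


Check ideal conditions for I = {0, 4, 8, 12, 16, 20, 24, 28} in ℤ_32:
(1) I is an additive subgroup? Yes
(2) For r ∈ ℤ_32 and a ∈ I: r·a ∈ I? Yes

Yes, I is an ideal of ℤ_32


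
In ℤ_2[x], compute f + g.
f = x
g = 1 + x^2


Add coefficients mod 2:
x^0: 0 + 1 = 1 (mod 2)
x^1: 1 + 0 = 1 (mod 2)
x^2: 0 + 1 = 1 (mod 2)
Result: 1 + x + x^2

f + g = 1 + x + x^2


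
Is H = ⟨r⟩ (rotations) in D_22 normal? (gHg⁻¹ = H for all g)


H = ⟨r⟩ (rotations) in D_22
The rotation subgroup ⟨r⟩ has index 2 in D_22, so it is normal

Yes, normal subgroup


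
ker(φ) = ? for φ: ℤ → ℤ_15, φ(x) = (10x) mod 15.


Kernel = preimage of identity
ker(φ) = {x ∈ ℤ : 10x ≡ 0 (mod 15)}. gcd(10,15) = 5, so 10x ≡ 0 (mod 15) ⟺ x ≡ 0 (mod 15/5 = 3). Hence ker(φ) = 3ℤ

ker(φ) = 3ℤ


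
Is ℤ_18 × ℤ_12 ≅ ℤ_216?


Comparing ℤ_18 × ℤ_12 and ℤ_216:
gcd(18,12) = 6 ≠ 1. Max element order in ℤ_18×ℤ_12 is lcm(18,12) = 36 < 216, so it has no element of order 216

No, ℤ_18 × ℤ_12 ≇ ℤ_216


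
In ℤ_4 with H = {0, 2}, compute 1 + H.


1 + H = {1 + h (mod 4) : h ∈ H}
1+0=1, 1+2=3

1 + H = {1, 3}


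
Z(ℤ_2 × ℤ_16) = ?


Z(G) = {g ∈ G | gx = xg for all x ∈ G}
Direct product of abelian groups is abelian, so Z(G) = G

Z(ℤ_2 × ℤ_16) = ℤ_2 × ℤ_16


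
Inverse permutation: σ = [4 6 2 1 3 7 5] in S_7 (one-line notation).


To find σ⁻¹, swap domain and range:
σ(1) = 4 → σ⁻¹(4) = 1
σ(2) = 6 → σ⁻¹(6) = 2
σ(3) = 2 → σ⁻¹(2) = 3
σ(4) = 1 → σ⁻¹(1) = 4
σ(5) = 3 → σ⁻¹(3) = 5
σ(6) = 7 → σ⁻¹(7) = 6
σ(7) = 5 → σ⁻¹(5) = 7

σ⁻¹ = [4 3 5 1 7 2 6]


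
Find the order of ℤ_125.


ℤ_n has n elements.

|ℤ_125| = 125


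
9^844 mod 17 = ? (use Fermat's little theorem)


Fermat's little theorem: if p is prime and gcd(a,p)=1, then a^(p-1) ≡ 1 (mod p)
p = 17 is prime, gcd(9,17) = 1
Reduce exponent: 844 mod 16 = 12
So 9^844 ≡ 9^12 (mod 17)
9^12 mod 17 = 16

9^844 ≡ 16 (mod 17)


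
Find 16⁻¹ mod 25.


Use the extended Euclidean algorithm to write 1 = 16·s + 25·t; then s mod 25 is the inverse.
Euclidean algorithm:
  16 = 0·25 + 16
  25 = 1·16 + 9
  16 = 1·9 + 7
  9 = 1·7 + 2
  7 = 3·2 + 1
  2 = 2·1 + 0
gcd(16,25) = 1
Back-substitution gives: 16·(11) + 25·(-7) = 1
So 16⁻¹ ≡ 11 ≡ 11 (mod 25)
Check: 16 × 11 = 176 ≡ 1 (mod 25) ✓

16⁻¹ ≡ 11 (mod 25)


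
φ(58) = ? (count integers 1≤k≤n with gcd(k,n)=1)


Factor n: 58 = 2 × 29
φ(n) = n · ∏(1 - 1/p) over distinct primes p | n
φ(58) = 58 · (1 - 1/2) · (1 - 1/29) = 28

φ(58) = 28


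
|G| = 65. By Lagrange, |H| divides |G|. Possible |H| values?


Lagrange's theorem: |H| divides |G|
|G| = 65
Divisors of 65: 1, 5, 13, 65

Possible subgroup orders: {1, 5, 13, 65}


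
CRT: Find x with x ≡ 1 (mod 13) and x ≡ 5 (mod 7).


m₁ = 13, m₂ = 7, gcd = 1, so CRT applies. M = m₁·m₂ = 91
Let M₁ = M/m₁ = 7, M₂ = M/m₂ = 13
Find y₁ ≡ M₁⁻¹ (mod m₁): 7⁻¹ ≡ 2 (mod 13)
Find y₂ ≡ M₂⁻¹ (mod m₂): 13⁻¹ ≡ 6 (mod 7)
x = a₁·M₁·y₁ + a₂·M₂·y₂ = 1·7·2 + 5·13·6 = 404
Reduce mod 91: x ≡ 40
Check: 40 mod 13 = 1 ✓, 40 mod 7 = 5 ✓

x ≡ 40 (mod 91)


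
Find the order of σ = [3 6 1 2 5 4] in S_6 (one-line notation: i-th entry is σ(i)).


Cycle decomposition: (1 3) (2 6 4)
Cycle lengths: 2, 3
Order = lcm(2, 3) = 6

ord(σ) = 6


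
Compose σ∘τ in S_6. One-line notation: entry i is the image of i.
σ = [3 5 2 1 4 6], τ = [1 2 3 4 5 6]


σ∘τ: apply τ first, then σ
1 →τ 1 →σ 3
2 →τ 2 →σ 5
3 →τ 3 →σ 2
4 →τ 4 →σ 1
5 →τ 5 →σ 4
6 →τ 6 →σ 6

σ∘τ = [3 5 2 1 4 6]


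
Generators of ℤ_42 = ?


g generates ℤ_n iff gcd(g,n) = 1
Prime factors of 42: 2, 3, 7
Generators are g ∈ {1,...,41} not divisible by any of these primes.
Generators: {1, 5, 11, 13, 17, 19, 23, 25, 29, 31, 37, 41}
Number of generators = φ(42) = 12

Generators of ℤ_42 = {1, 5, 11, 13, 17, 19, 23, 25, 29, 31, 37, 41}


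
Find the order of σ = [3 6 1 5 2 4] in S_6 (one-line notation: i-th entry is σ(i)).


Cycle decomposition: (1 3) (2 6 4 5)
Cycle lengths: 2, 4
Order = lcm(2, 4) = 4

ord(σ) = 4


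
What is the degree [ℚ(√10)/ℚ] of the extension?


√10 has minimal polynomial x² - 10 (irreducible over ℚ since 10 is squarefree)

[ℚ(√10)/ℚ] = 2


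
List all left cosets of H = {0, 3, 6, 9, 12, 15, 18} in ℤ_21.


H = {0, 3, 6, 9, 12, 15, 18}, |H| = 7
Number of cosets = |G|/|H| = 21/7 = 3
0 + H = {0, 3, 6, 9, 12, 15, 18}
1 + H = {1, 4, 7, 10, 13, 16, 19}
2 + H = {2, 5, 8, 11, 14, 17, 20}

Cosets: 0+H={0,3,6,9,12,15,18}; 1+H={1,4,7,10,13,16,19}; 2+H={2,5,8,11,14,17,20}


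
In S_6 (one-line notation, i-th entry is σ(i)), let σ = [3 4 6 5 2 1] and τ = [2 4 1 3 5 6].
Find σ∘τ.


σ∘τ: apply τ first, then σ
1 →τ 2 →σ 4
2 →τ 4 →σ 5
3 →τ 1 →σ 3
4 →τ 3 →σ 6
5 →τ 5 →σ 2
6 →τ 6 →σ 1

σ∘τ = [4 5 3 6 2 1]


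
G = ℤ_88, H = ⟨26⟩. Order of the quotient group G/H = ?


|⟨26⟩| = n / gcd(26, 88) = 88 / 2 = 44
H is normal (ℤ_88 is abelian).
|G/H| = |G| / |H| = 88 / 44 = 2

|G/H| = 2


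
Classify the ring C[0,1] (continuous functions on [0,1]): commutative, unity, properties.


pointwise +,× is commutative with unity (constant 1); but bump functions with disjoint support multiply to 0 — zero divisors, so not an integral domain
Commutative: Yes
Integral domain: No
Has unity: Yes

C[0,1] (continuous functions on [0,1]): Commutative=Yes, Unity=Yes


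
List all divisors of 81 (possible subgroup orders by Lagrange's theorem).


Lagrange's theorem: |H| divides |G|
|G| = 81
Divisors of 81: 1, 3, 9, 27, 81

Possible subgroup orders: {1, 3, 9, 27, 81}


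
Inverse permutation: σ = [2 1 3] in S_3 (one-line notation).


To find σ⁻¹, swap domain and range:
σ(1) = 2 → σ⁻¹(2) = 1
σ(2) = 1 → σ⁻¹(1) = 2
σ(3) = 3 → σ⁻¹(3) = 3

σ⁻¹ = [2 1 3]


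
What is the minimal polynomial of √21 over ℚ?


√21 satisfies x² - 21 = 0, irreducible over ℚ since 21 is squarefree

Minimal polynomial: x² - 21


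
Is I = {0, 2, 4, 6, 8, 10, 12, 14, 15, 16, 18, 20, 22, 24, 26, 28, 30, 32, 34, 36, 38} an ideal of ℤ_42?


Check ideal conditions for I = {0, 2, 4, 6, 8, 10, 12, 14, 15, 16, 18, 20, 22, 24, 26, 28, 30, 32, 34, 36, 38} in ℤ_42:
(1) I is an additive subgroup? No
(2) For r ∈ ℤ_42 and a ∈ I: r·a ∈ I? No  [counterexample: r=2, a=20, r·a mod 42 = 40 ∉ I]

No, I is not an ideal of ℤ_42


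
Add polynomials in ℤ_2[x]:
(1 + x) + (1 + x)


Add coefficients mod 2:
x^0: 1 + 1 = 0 (mod 2)
x^1: 1 + 1 = 0 (mod 2)
Result: 0

f + g = 0


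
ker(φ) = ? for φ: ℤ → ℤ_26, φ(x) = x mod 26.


Kernel = preimage of identity
ker(φ) = {x ∈ ℤ : x ≡ 0 (mod 26)} = 26ℤ = {0, ±26, ±52, ...}

ker(φ) = 26ℤ


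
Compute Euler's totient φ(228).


Factor n: 228 = 2^2 × 3 × 19
φ(n) = n · ∏(1 - 1/p) over distinct primes p | n
φ(228) = 228 · (1 - 1/2) · (1 - 1/3) · (1 - 1/19) = 72

φ(228) = 72


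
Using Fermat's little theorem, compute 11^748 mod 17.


Fermat's little theorem: if p is prime and gcd(a,p)=1, then a^(p-1) ≡ 1 (mod p)
p = 17 is prime, gcd(11,17) = 1
Reduce exponent: 748 mod 16 = 12
So 11^748 ≡ 11^12 (mod 17)
11^12 mod 17 = 13

11^748 ≡ 13 (mod 17)


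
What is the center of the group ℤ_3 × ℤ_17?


Z(G) = {g ∈ G | gx = xg for all x ∈ G}
Direct product of abelian groups is abelian, so Z(G) = G

Z(ℤ_3 × ℤ_17) = ℤ_3 × ℤ_17


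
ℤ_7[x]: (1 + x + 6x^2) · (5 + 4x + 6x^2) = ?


Expand and collect like terms; reduce coefficients mod 7:
x^0: 1·5 = 5 ≡ 5 (mod 7)
x^1: 1·4 + 1·5 = 9 ≡ 2 (mod 7)
x^2: 1·6 + 1·4 + 6·5 = 40 ≡ 5 (mod 7)
x^3: 1·6 + 6·4 = 30 ≡ 2 (mod 7)
x^4: 6·6 = 36 ≡ 1 (mod 7)
Result: 5 + 2x + 5x^2 + 2x^3 + x^4

f · g = 5 + 2x + 5x^2 + 2x^3 + x^4


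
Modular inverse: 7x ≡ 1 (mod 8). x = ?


Use the extended Euclidean algorithm to write 1 = 7·s + 8·t; then s mod 8 is the inverse.
Euclidean algorithm:
  7 = 0·8 + 7
  8 = 1·7 + 1
  7 = 7·1 + 0
gcd(7,8) = 1
Back-substitution gives: 7·(-1) + 8·(1) = 1
So 7⁻¹ ≡ -1 ≡ 7 (mod 8)
Check: 7 × 7 = 49 ≡ 1 (mod 8) ✓

7⁻¹ ≡ 7 (mod 8)


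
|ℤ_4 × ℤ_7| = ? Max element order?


|ℤ_4 × ℤ_7| = 4 × 7 = 28
Max element order = lcm(4,7) = 28
Cyclic? Yes (gcd=1)

|ℤ_4×ℤ_7| = 28, max element order = 28


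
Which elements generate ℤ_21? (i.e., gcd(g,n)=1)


g generates ℤ_n iff gcd(g,n) = 1
Prime factors of 21: 3, 7
Generators are g ∈ {1,...,20} not divisible by any of these primes.
Generators: {1, 2, 4, 5, 8, 10, 11, 13, 16, 17, 19, 20}
Number of generators = φ(21) = 12

Generators of ℤ_21 = {1, 2, 4, 5, 8, 10, 11, 13, 16, 17, 19, 20}


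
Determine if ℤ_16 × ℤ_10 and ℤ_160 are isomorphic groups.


Comparing ℤ_16 × ℤ_10 and ℤ_160:
gcd(16,10) = 2 ≠ 1. Max element order in ℤ_16×ℤ_10 is lcm(16,10) = 80 < 160, so it has no element of order 160

No, ℤ_16 × ℤ_10 ≇ ℤ_160


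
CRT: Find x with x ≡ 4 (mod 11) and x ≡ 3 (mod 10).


m₁ = 11, m₂ = 10, gcd = 1, so CRT applies. M = m₁·m₂ = 110
Let M₁ = M/m₁ = 10, M₂ = M/m₂ = 11
Find y₁ ≡ M₁⁻¹ (mod m₁): 10⁻¹ ≡ 10 (mod 11)
Find y₂ ≡ M₂⁻¹ (mod m₂): 11⁻¹ ≡ 1 (mod 10)
x = a₁·M₁·y₁ + a₂·M₂·y₂ = 4·10·10 + 3·11·1 = 433
Reduce mod 110: x ≡ 103
Check: 103 mod 11 = 4 ✓, 103 mod 10 = 3 ✓

x ≡ 103 (mod 110)


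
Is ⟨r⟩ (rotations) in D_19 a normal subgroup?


H = ⟨r⟩ (rotations) in D_19
The rotation subgroup ⟨r⟩ has index 2 in D_19, so it is normal

Yes, normal subgroup


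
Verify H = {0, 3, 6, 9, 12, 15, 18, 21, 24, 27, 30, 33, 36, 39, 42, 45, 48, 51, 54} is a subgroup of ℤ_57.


Subgroup test for H = {0, 3, 6, 9, 12, 15, 18, 21, 24, 27, 30, 33, 36, 39, 42, 45, 48, 51, 54} in (ℤ_57, +):
(1) 0 ∈ H? Yes
(2) Closure: for all a,b ∈ H, (a+b) mod 57 ∈ H? Yes
(3) Inverses: for all a ∈ H, -a mod 57 ∈ H? Yes

Yes, H is a subgroup of ℤ_57


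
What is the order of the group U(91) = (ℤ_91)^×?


U(n) is the group of units mod n; |U(n)| = φ(n)
|U(91)| = φ(91) = 72

|U(91) = (ℤ_91)^×| = 72


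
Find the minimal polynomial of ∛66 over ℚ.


∛66 satisfies x³ - 66 = 0, irreducible over ℚ (no rational root; 66 is not a perfect cube)

Minimal polynomial: x³ - 66
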